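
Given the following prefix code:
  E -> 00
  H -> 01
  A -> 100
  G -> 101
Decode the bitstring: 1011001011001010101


Decoding step by step:
Bits 101 -> G
Bits 100 -> A
Bits 101 -> G
Bits 100 -> A
Bits 101 -> G
Bits 01 -> H
Bits 01 -> H


Decoded message: GAGAGHH


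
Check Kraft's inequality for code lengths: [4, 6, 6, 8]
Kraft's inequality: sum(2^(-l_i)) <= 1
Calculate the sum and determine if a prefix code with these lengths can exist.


Sum = 2^(-4) + 2^(-6) + 2^(-6) + 2^(-8)
    = 0.0625 + 0.015625 + 0.015625 + 0.00390625
    = 25/256 = 0.09765625
Since 0.09765625 <= 1, Kraft's inequality IS satisfied.
A prefix code with these lengths CAN exist.

Kraft sum = 0.09765625. Satisfied.


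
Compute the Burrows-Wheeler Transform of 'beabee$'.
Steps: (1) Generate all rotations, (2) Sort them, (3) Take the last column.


Rotations (sorted):
  0: $beabee -> last char: e
  1: abee$be -> last char: e
  2: beabee$ -> last char: $
  3: bee$bea -> last char: a
  4: e$beabe -> last char: e
  5: eabee$b -> last char: b
  6: ee$beab -> last char: b


BWT = ee$aebb


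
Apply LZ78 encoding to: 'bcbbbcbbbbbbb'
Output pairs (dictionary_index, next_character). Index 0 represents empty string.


LZ78 encoding steps:
Dictionary: {0: ''}
Step 1: w='' (idx 0), next='b' -> output (0, 'b'), add 'b' as idx 1
Step 2: w='' (idx 0), next='c' -> output (0, 'c'), add 'c' as idx 2
Step 3: w='b' (idx 1), next='b' -> output (1, 'b'), add 'bb' as idx 3
Step 4: w='b' (idx 1), next='c' -> output (1, 'c'), add 'bc' as idx 4
Step 5: w='bb' (idx 3), next='b' -> output (3, 'b'), add 'bbb' as idx 5
Step 6: w='bbb' (idx 5), next='b' -> output (5, 'b'), add 'bbbb' as idx 6


Encoded: [(0, 'b'), (0, 'c'), (1, 'b'), (1, 'c'), (3, 'b'), (5, 'b')]


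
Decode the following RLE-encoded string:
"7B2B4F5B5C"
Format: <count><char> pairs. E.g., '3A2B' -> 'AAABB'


Expanding each <count><char> pair:
  7B -> 'BBBBBBB'
  2B -> 'BB'
  4F -> 'FFFF'
  5B -> 'BBBBB'
  5C -> 'CCCCC'

Decoded = BBBBBBBBBFFFFBBBBBCCCCC


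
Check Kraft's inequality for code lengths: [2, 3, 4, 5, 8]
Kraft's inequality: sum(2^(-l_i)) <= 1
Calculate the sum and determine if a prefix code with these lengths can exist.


Sum = 2^(-2) + 2^(-3) + 2^(-4) + 2^(-5) + 2^(-8)
    = 0.25 + 0.125 + 0.0625 + 0.03125 + 0.00390625
    = 121/256 = 0.47265625
Since 0.47265625 <= 1, Kraft's inequality IS satisfied.
A prefix code with these lengths CAN exist.

Kraft sum = 0.47265625. Satisfied.


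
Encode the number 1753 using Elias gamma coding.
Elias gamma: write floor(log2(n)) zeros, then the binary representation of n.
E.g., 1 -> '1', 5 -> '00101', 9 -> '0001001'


num_bits = floor(log2(1753)) + 1 = 11
leading_zeros = num_bits - 1 = 10
binary(1753) = 11011011001

Elias gamma(1753) = '0000000000' + '11011011001' = 000000000011011011001 (21 bits)


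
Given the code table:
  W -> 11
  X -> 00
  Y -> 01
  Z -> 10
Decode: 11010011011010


Decoding:
11 -> W
01 -> Y
00 -> X
11 -> W
01 -> Y
10 -> Z
10 -> Z


Result: WYXWYZZ


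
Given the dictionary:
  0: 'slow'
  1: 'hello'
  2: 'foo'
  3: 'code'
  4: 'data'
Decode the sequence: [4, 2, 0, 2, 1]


Look up each index in the dictionary:
  4 -> 'data'
  2 -> 'foo'
  0 -> 'slow'
  2 -> 'foo'
  1 -> 'hello'

Decoded: "data foo slow foo hello"


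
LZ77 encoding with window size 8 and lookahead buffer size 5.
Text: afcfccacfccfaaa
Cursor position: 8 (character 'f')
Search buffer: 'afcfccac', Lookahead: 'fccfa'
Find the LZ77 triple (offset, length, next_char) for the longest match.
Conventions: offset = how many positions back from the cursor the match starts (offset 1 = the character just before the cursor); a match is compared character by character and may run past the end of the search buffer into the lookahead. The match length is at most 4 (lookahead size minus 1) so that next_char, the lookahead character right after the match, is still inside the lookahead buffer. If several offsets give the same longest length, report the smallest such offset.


Try each offset into the search buffer:
  offset=1 (pos 7, char 'c'): match length 0
  offset=2 (pos 6, char 'a'): match length 0
  offset=3 (pos 5, char 'c'): match length 0
  offset=4 (pos 4, char 'c'): match length 0
  offset=5 (pos 3, char 'f'): match length 3
  offset=6 (pos 2, char 'c'): match length 0
  offset=7 (pos 1, char 'f'): match length 2
  offset=8 (pos 0, char 'a'): match length 0
Longest match has length 3 at offset 5.
next_char = character at position 8 + 3 = 11 -> 'f'

Best match: offset=5, length=3 (matching 'fcc' starting at position 3)
LZ77 triple: (5, 3, 'f')


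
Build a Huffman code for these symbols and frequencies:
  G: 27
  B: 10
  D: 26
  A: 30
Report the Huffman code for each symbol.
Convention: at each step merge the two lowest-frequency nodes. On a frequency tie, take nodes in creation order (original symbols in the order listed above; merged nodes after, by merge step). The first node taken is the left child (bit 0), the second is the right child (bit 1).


Huffman tree construction:
Step 1: Merge B(10) + D(26) = 36
Step 2: Merge G(27) + A(30) = 57
Step 3: Merge (B+D)(36) + (G+A)(57) = 93
Read each symbol's code off the tree from the root (left child = 0, right child = 1).

Codes:
  G: 10 (length 2)
  B: 00 (length 2)
  D: 01 (length 2)
  A: 11 (length 2)
Average code length: 186/93 = 2.0000 bits/symbol


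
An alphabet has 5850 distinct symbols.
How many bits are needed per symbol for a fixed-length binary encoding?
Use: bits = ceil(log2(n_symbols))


log2(5850) = 12.5142
Bracket: 2^12 = 4096 < 5850 <= 2^13 = 8192
So ceil(log2(5850)) = 13

bits = ceil(log2(5850)) = ceil(12.5142) = 13 bits


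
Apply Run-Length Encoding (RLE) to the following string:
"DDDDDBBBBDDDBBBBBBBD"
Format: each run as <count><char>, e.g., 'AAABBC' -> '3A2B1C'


Scanning runs left to right:
  i=0: run of 'D' x 5 -> '5D'
  i=5: run of 'B' x 4 -> '4B'
  i=9: run of 'D' x 3 -> '3D'
  i=12: run of 'B' x 7 -> '7B'
  i=19: run of 'D' x 1 -> '1D'

RLE = 5D4B3D7B1D


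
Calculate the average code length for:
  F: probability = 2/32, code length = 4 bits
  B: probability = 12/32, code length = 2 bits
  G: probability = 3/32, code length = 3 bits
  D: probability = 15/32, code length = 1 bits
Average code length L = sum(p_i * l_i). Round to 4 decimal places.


Weighted contributions p_i * l_i:
  F: (2/32) * 4 = 8/32
  B: (12/32) * 2 = 24/32
  G: (3/32) * 3 = 9/32
  D: (15/32) * 1 = 15/32
Sum = (8 + 24 + 9 + 15)/32 = 56/32

L = 56/32 = 1.7500 bits/symbol


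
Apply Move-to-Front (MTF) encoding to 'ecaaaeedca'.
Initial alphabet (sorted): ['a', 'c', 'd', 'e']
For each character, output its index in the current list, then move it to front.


MTF encoding:
'e': index 3 in ['a', 'c', 'd', 'e'] -> ['e', 'a', 'c', 'd']
'c': index 2 in ['e', 'a', 'c', 'd'] -> ['c', 'e', 'a', 'd']
'a': index 2 in ['c', 'e', 'a', 'd'] -> ['a', 'c', 'e', 'd']
'a': index 0 in ['a', 'c', 'e', 'd'] -> ['a', 'c', 'e', 'd']
'a': index 0 in ['a', 'c', 'e', 'd'] -> ['a', 'c', 'e', 'd']
'e': index 2 in ['a', 'c', 'e', 'd'] -> ['e', 'a', 'c', 'd']
'e': index 0 in ['e', 'a', 'c', 'd'] -> ['e', 'a', 'c', 'd']
'd': index 3 in ['e', 'a', 'c', 'd'] -> ['d', 'e', 'a', 'c']
'c': index 3 in ['d', 'e', 'a', 'c'] -> ['c', 'd', 'e', 'a']
'a': index 3 in ['c', 'd', 'e', 'a'] -> ['a', 'c', 'd', 'e']


Output: [3, 2, 2, 0, 0, 2, 0, 3, 3, 3]


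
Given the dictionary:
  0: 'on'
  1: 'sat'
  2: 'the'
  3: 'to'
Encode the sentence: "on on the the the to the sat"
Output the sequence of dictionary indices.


Look up each word in the dictionary:
  'on' -> 0
  'on' -> 0
  'the' -> 2
  'the' -> 2
  'the' -> 2
  'to' -> 3
  'the' -> 2
  'sat' -> 1

Encoded: [0, 0, 2, 2, 2, 3, 2, 1]


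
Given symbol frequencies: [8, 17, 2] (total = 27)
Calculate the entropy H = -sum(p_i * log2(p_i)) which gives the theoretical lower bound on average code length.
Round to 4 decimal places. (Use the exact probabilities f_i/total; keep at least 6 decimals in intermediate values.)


Per-symbol terms -p_i * log2(p_i) with p_i = f_i/27:
  p = 8/27 = 0.296296: log2(p) = -1.754888, -p*log2(p) = 0.519967
  p = 17/27 = 0.629630: log2(p) = -0.667425, -p*log2(p) = 0.420230
  p = 2/27 = 0.074074: log2(p) = -3.754888, -p*log2(p) = 0.278140
H = 0.519967 + 0.420230 + 0.278140 = 1.218337

H = 1.2183 bits/symbol


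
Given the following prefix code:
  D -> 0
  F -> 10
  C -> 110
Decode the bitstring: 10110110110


Decoding step by step:
Bits 10 -> F
Bits 110 -> C
Bits 110 -> C
Bits 110 -> C


Decoded message: FCCC


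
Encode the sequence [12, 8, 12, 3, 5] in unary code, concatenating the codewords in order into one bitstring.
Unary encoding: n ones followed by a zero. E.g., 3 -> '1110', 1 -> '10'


Encode each number as n ones followed by a terminating 0:
  12 -> 1111111111110 (13 bits)
  8 -> 111111110 (9 bits)
  12 -> 1111111111110 (13 bits)
  3 -> 1110 (4 bits)
  5 -> 111110 (6 bits)
Total length = 13 + 9 + 13 + 4 + 6 = 45 bits.

Unary([12, 8, 12, 3, 5]) = 111111111111011111111011111111111101110111110 (45 bits)


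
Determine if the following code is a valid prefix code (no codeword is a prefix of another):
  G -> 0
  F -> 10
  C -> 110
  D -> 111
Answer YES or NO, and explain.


Checking each pair (does one codeword prefix another?):
  G='0' vs F='10': no prefix
  G='0' vs C='110': no prefix
  G='0' vs D='111': no prefix
  F='10' vs G='0': no prefix
  F='10' vs C='110': no prefix
  F='10' vs D='111': no prefix
  C='110' vs G='0': no prefix
  C='110' vs F='10': no prefix
  C='110' vs D='111': no prefix
  D='111' vs G='0': no prefix
  D='111' vs F='10': no prefix
  D='111' vs C='110': no prefix
No violation found over all pairs.

YES -- this is a valid prefix code. No codeword is a prefix of any other codeword.


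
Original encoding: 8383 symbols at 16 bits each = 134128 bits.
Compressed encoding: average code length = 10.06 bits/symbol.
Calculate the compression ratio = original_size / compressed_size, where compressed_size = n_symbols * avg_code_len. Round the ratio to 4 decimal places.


original_size = n_symbols * orig_bits = 8383 * 16 = 134128 bits
compressed_size = n_symbols * avg_code_len = 8383 * 10.06 = 84332.98 bits
ratio = original_size / compressed_size = 134128 / 84332.98 = 1.5905

Compression ratio = 1.5905


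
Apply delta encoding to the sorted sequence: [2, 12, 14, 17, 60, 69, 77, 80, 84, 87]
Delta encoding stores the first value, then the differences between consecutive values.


First value: 2
Deltas:
  12 - 2 = 10
  14 - 12 = 2
  17 - 14 = 3
  60 - 17 = 43
  69 - 60 = 9
  77 - 69 = 8
  80 - 77 = 3
  84 - 80 = 4
  87 - 84 = 3


Delta encoded: [2, 10, 2, 3, 43, 9, 8, 3, 4, 3]


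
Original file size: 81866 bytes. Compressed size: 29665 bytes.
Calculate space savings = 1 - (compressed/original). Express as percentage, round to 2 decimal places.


ratio = compressed/original = 29665/81866 = 0.36236
savings = 1 - ratio = 1 - 0.36236 = 0.63764
as a percentage: 0.63764 * 100 = 63.76%

Space savings = 1 - 29665/81866 = 63.76%


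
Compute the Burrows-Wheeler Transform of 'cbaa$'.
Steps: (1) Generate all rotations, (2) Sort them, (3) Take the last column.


Rotations (sorted):
  0: $cbaa -> last char: a
  1: a$cba -> last char: a
  2: aa$cb -> last char: b
  3: baa$c -> last char: c
  4: cbaa$ -> last char: $


BWT = aabc$


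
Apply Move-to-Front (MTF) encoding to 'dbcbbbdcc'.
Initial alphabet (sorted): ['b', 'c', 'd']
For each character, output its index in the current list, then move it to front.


MTF encoding:
'd': index 2 in ['b', 'c', 'd'] -> ['d', 'b', 'c']
'b': index 1 in ['d', 'b', 'c'] -> ['b', 'd', 'c']
'c': index 2 in ['b', 'd', 'c'] -> ['c', 'b', 'd']
'b': index 1 in ['c', 'b', 'd'] -> ['b', 'c', 'd']
'b': index 0 in ['b', 'c', 'd'] -> ['b', 'c', 'd']
'b': index 0 in ['b', 'c', 'd'] -> ['b', 'c', 'd']
'd': index 2 in ['b', 'c', 'd'] -> ['d', 'b', 'c']
'c': index 2 in ['d', 'b', 'c'] -> ['c', 'd', 'b']
'c': index 0 in ['c', 'd', 'b'] -> ['c', 'd', 'b']


Output: [2, 1, 2, 1, 0, 0, 2, 2, 0]


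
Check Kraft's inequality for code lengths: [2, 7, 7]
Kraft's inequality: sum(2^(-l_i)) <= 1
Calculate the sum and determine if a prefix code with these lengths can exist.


Sum = 2^(-2) + 2^(-7) + 2^(-7)
    = 0.25 + 0.0078125 + 0.0078125
    = 34/128 = 0.265625
Since 0.265625 <= 1, Kraft's inequality IS satisfied.
A prefix code with these lengths CAN exist.

Kraft sum = 0.265625. Satisfied.


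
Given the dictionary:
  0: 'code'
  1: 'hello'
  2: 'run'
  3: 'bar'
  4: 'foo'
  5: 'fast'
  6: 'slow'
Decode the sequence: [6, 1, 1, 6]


Look up each index in the dictionary:
  6 -> 'slow'
  1 -> 'hello'
  1 -> 'hello'
  6 -> 'slow'

Decoded: "slow hello hello slow"


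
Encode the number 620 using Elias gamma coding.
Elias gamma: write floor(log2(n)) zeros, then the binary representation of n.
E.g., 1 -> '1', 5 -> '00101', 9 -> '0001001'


num_bits = floor(log2(620)) + 1 = 10
leading_zeros = num_bits - 1 = 9
binary(620) = 1001101100

Elias gamma(620) = '000000000' + '1001101100' = 0000000001001101100 (19 bits)


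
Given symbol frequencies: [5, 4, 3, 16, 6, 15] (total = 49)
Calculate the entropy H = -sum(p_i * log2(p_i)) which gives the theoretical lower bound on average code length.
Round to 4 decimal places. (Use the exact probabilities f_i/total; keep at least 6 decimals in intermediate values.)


Per-symbol terms -p_i * log2(p_i) with p_i = f_i/49:
  p = 5/49 = 0.102041: log2(p) = -3.292782, -p*log2(p) = 0.335998
  p = 4/49 = 0.081633: log2(p) = -3.614710, -p*log2(p) = 0.295078
  p = 3/49 = 0.061224: log2(p) = -4.029747, -p*log2(p) = 0.246719
  p = 16/49 = 0.326531: log2(p) = -1.614710, -p*log2(p) = 0.527252
  p = 6/49 = 0.122449: log2(p) = -3.029747, -p*log2(p) = 0.370989
  p = 15/49 = 0.306122: log2(p) = -1.707819, -p*log2(p) = 0.522802
H = 0.335998 + 0.295078 + 0.246719 + 0.527252 + 0.370989 + 0.522802 = 2.298838

H = 2.2988 bits/symbol


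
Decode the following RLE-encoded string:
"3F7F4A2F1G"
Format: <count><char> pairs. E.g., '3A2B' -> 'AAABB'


Expanding each <count><char> pair:
  3F -> 'FFF'
  7F -> 'FFFFFFF'
  4A -> 'AAAA'
  2F -> 'FF'
  1G -> 'G'

Decoded = FFFFFFFFFFAAAAFFG


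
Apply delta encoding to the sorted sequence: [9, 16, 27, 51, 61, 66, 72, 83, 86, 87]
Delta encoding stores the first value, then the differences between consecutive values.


First value: 9
Deltas:
  16 - 9 = 7
  27 - 16 = 11
  51 - 27 = 24
  61 - 51 = 10
  66 - 61 = 5
  72 - 66 = 6
  83 - 72 = 11
  86 - 83 = 3
  87 - 86 = 1


Delta encoded: [9, 7, 11, 24, 10, 5, 6, 11, 3, 1]


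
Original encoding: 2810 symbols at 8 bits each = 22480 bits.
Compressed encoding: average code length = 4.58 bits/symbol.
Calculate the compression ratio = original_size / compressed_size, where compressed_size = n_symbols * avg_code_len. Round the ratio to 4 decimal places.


original_size = n_symbols * orig_bits = 2810 * 8 = 22480 bits
compressed_size = n_symbols * avg_code_len = 2810 * 4.58 = 12869.8 bits
ratio = original_size / compressed_size = 22480 / 12869.8 = 1.7467

Compression ratio = 1.7467


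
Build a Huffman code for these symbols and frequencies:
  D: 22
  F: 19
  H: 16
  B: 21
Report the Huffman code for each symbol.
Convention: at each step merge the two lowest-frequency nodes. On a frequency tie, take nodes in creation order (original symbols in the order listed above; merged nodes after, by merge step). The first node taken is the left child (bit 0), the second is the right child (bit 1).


Huffman tree construction:
Step 1: Merge H(16) + F(19) = 35
Step 2: Merge B(21) + D(22) = 43
Step 3: Merge (H+F)(35) + (B+D)(43) = 78
Read each symbol's code off the tree from the root (left child = 0, right child = 1).

Codes:
  D: 11 (length 2)
  F: 01 (length 2)
  H: 00 (length 2)
  B: 10 (length 2)
Average code length: 156/78 = 2.0000 bits/symbol


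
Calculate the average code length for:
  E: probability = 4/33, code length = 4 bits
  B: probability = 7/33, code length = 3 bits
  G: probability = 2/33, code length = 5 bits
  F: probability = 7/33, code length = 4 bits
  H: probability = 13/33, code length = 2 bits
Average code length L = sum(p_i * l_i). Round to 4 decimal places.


Weighted contributions p_i * l_i:
  E: (4/33) * 4 = 16/33
  B: (7/33) * 3 = 21/33
  G: (2/33) * 5 = 10/33
  F: (7/33) * 4 = 28/33
  H: (13/33) * 2 = 26/33
Sum = (16 + 21 + 10 + 28 + 26)/33 = 101/33

L = 101/33 = 3.0606 bits/symbol


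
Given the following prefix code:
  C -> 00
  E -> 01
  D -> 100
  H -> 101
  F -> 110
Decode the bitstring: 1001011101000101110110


Decoding step by step:
Bits 100 -> D
Bits 101 -> H
Bits 110 -> F
Bits 100 -> D
Bits 01 -> E
Bits 01 -> E
Bits 110 -> F
Bits 110 -> F


Decoded message: DHFDEEFF


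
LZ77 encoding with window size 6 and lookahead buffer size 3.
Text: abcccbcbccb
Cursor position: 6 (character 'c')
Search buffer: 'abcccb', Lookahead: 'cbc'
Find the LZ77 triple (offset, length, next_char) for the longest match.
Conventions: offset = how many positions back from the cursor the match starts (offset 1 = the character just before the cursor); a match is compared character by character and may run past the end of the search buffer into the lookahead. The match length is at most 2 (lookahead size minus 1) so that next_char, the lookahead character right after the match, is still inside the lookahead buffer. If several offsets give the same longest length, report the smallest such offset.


Try each offset into the search buffer:
  offset=1 (pos 5, char 'b'): match length 0
  offset=2 (pos 4, char 'c'): match length 2
  offset=3 (pos 3, char 'c'): match length 1
  offset=4 (pos 2, char 'c'): match length 1
  offset=5 (pos 1, char 'b'): match length 0
  offset=6 (pos 0, char 'a'): match length 0
Longest match has length 2 at offset 2.
next_char = character at position 6 + 2 = 8 -> 'c'

Best match: offset=2, length=2 (matching 'cb' starting at position 4)
LZ77 triple: (2, 2, 'c')


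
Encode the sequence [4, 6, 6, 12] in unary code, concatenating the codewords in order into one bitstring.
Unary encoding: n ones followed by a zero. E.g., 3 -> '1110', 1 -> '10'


Encode each number as n ones followed by a terminating 0:
  4 -> 11110 (5 bits)
  6 -> 1111110 (7 bits)
  6 -> 1111110 (7 bits)
  12 -> 1111111111110 (13 bits)
Total length = 5 + 7 + 7 + 13 = 32 bits.

Unary([4, 6, 6, 12]) = 11110111111011111101111111111110 (32 bits)


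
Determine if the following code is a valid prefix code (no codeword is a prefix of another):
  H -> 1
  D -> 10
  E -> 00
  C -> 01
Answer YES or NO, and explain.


Checking each pair (does one codeword prefix another?):
  H='1' vs D='10': prefix -- VIOLATION

NO -- this is NOT a valid prefix code. H (1) is a prefix of D (10).


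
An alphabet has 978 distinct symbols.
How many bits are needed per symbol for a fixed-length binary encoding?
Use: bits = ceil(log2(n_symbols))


log2(978) = 9.9337
Bracket: 2^9 = 512 < 978 <= 2^10 = 1024
So ceil(log2(978)) = 10

bits = ceil(log2(978)) = ceil(9.9337) = 10 bits


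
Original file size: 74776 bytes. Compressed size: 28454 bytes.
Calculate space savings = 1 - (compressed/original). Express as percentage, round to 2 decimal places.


ratio = compressed/original = 28454/74776 = 0.380523
savings = 1 - ratio = 1 - 0.380523 = 0.619477
as a percentage: 0.619477 * 100 = 61.95%

Space savings = 1 - 28454/74776 = 61.95%


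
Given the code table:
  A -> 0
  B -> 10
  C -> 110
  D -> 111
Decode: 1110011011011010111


Decoding:
111 -> D
0 -> A
0 -> A
110 -> C
110 -> C
110 -> C
10 -> B
111 -> D


Result: DAACCCBD


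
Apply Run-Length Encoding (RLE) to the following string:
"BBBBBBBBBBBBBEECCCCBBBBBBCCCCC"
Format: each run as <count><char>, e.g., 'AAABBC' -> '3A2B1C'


Scanning runs left to right:
  i=0: run of 'B' x 13 -> '13B'
  i=13: run of 'E' x 2 -> '2E'
  i=15: run of 'C' x 4 -> '4C'
  i=19: run of 'B' x 6 -> '6B'
  i=25: run of 'C' x 5 -> '5C'

RLE = 13B2E4C6B5C


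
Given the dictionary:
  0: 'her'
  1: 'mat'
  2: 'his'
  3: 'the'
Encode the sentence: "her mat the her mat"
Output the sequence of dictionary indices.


Look up each word in the dictionary:
  'her' -> 0
  'mat' -> 1
  'the' -> 3
  'her' -> 0
  'mat' -> 1

Encoded: [0, 1, 3, 0, 1]


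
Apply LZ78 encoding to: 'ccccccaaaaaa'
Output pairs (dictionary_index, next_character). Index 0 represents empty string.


LZ78 encoding steps:
Dictionary: {0: ''}
Step 1: w='' (idx 0), next='c' -> output (0, 'c'), add 'c' as idx 1
Step 2: w='c' (idx 1), next='c' -> output (1, 'c'), add 'cc' as idx 2
Step 3: w='cc' (idx 2), next='c' -> output (2, 'c'), add 'ccc' as idx 3
Step 4: w='' (idx 0), next='a' -> output (0, 'a'), add 'a' as idx 4
Step 5: w='a' (idx 4), next='a' -> output (4, 'a'), add 'aa' as idx 5
Step 6: w='aa' (idx 5), next='a' -> output (5, 'a'), add 'aaa' as idx 6


Encoded: [(0, 'c'), (1, 'c'), (2, 'c'), (0, 'a'), (4, 'a'), (5, 'a')]


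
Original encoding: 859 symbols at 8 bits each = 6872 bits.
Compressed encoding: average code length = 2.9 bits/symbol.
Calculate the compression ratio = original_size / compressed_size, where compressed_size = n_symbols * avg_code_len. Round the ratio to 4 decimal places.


original_size = n_symbols * orig_bits = 859 * 8 = 6872 bits
compressed_size = n_symbols * avg_code_len = 859 * 2.9 = 2491.1 bits
ratio = original_size / compressed_size = 6872 / 2491.1 = 2.7586

Compression ratio = 2.7586


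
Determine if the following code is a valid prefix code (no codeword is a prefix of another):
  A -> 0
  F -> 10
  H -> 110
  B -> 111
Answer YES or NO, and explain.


Checking each pair (does one codeword prefix another?):
  A='0' vs F='10': no prefix
  A='0' vs H='110': no prefix
  A='0' vs B='111': no prefix
  F='10' vs A='0': no prefix
  F='10' vs H='110': no prefix
  F='10' vs B='111': no prefix
  H='110' vs A='0': no prefix
  H='110' vs F='10': no prefix
  H='110' vs B='111': no prefix
  B='111' vs A='0': no prefix
  B='111' vs F='10': no prefix
  B='111' vs H='110': no prefix
No violation found over all pairs.

YES -- this is a valid prefix code. No codeword is a prefix of any other codeword.


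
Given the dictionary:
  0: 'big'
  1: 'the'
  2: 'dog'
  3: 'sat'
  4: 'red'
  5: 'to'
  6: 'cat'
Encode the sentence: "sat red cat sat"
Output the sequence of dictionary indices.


Look up each word in the dictionary:
  'sat' -> 3
  'red' -> 4
  'cat' -> 6
  'sat' -> 3

Encoded: [3, 4, 6, 3]


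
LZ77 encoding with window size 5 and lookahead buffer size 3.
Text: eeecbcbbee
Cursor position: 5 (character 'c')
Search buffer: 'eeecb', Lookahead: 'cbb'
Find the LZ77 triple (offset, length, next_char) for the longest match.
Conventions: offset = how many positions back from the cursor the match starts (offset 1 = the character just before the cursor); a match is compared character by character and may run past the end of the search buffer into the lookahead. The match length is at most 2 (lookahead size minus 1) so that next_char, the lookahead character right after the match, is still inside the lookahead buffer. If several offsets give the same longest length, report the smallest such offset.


Try each offset into the search buffer:
  offset=1 (pos 4, char 'b'): match length 0
  offset=2 (pos 3, char 'c'): match length 2
  offset=3 (pos 2, char 'e'): match length 0
  offset=4 (pos 1, char 'e'): match length 0
  offset=5 (pos 0, char 'e'): match length 0
Longest match has length 2 at offset 2.
next_char = character at position 5 + 2 = 7 -> 'b'

Best match: offset=2, length=2 (matching 'cb' starting at position 3)
LZ77 triple: (2, 2, 'b')


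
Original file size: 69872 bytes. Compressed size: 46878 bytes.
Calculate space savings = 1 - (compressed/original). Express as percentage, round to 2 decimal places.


ratio = compressed/original = 46878/69872 = 0.670913
savings = 1 - ratio = 1 - 0.670913 = 0.329087
as a percentage: 0.329087 * 100 = 32.91%

Space savings = 1 - 46878/69872 = 32.91%


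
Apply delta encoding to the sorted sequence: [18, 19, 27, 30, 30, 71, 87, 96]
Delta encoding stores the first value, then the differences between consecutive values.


First value: 18
Deltas:
  19 - 18 = 1
  27 - 19 = 8
  30 - 27 = 3
  30 - 30 = 0
  71 - 30 = 41
  87 - 71 = 16
  96 - 87 = 9


Delta encoded: [18, 1, 8, 3, 0, 41, 16, 9]


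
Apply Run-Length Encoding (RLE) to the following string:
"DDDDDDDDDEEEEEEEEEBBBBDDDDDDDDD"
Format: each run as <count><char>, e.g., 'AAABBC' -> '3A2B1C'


Scanning runs left to right:
  i=0: run of 'D' x 9 -> '9D'
  i=9: run of 'E' x 9 -> '9E'
  i=18: run of 'B' x 4 -> '4B'
  i=22: run of 'D' x 9 -> '9D'

RLE = 9D9E4B9D


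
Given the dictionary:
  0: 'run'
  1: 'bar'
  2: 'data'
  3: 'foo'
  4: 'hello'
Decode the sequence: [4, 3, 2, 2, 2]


Look up each index in the dictionary:
  4 -> 'hello'
  3 -> 'foo'
  2 -> 'data'
  2 -> 'data'
  2 -> 'data'

Decoded: "hello foo data data data"


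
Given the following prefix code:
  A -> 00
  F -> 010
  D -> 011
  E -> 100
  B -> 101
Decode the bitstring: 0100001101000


Decoding step by step:
Bits 010 -> F
Bits 00 -> A
Bits 011 -> D
Bits 010 -> F
Bits 00 -> A


Decoded message: FADFA


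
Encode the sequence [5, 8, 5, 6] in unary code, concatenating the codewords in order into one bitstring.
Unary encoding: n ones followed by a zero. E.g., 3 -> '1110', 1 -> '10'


Encode each number as n ones followed by a terminating 0:
  5 -> 111110 (6 bits)
  8 -> 111111110 (9 bits)
  5 -> 111110 (6 bits)
  6 -> 1111110 (7 bits)
Total length = 6 + 9 + 6 + 7 = 28 bits.

Unary([5, 8, 5, 6]) = 1111101111111101111101111110 (28 bits)


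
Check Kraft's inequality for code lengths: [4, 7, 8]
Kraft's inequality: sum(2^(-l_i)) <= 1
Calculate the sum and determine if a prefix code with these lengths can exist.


Sum = 2^(-4) + 2^(-7) + 2^(-8)
    = 0.0625 + 0.0078125 + 0.00390625
    = 19/256 = 0.07421875
Since 0.07421875 <= 1, Kraft's inequality IS satisfied.
A prefix code with these lengths CAN exist.

Kraft sum = 0.07421875. Satisfied.


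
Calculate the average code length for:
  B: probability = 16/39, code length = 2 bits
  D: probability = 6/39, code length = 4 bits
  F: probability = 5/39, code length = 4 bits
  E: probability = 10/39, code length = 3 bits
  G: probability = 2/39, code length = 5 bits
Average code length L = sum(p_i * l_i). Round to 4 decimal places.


Weighted contributions p_i * l_i:
  B: (16/39) * 2 = 32/39
  D: (6/39) * 4 = 24/39
  F: (5/39) * 4 = 20/39
  E: (10/39) * 3 = 30/39
  G: (2/39) * 5 = 10/39
Sum = (32 + 24 + 20 + 30 + 10)/39 = 116/39

L = 116/39 = 2.9744 bits/symbol


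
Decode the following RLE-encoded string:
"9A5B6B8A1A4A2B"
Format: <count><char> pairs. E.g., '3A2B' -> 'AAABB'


Expanding each <count><char> pair:
  9A -> 'AAAAAAAAA'
  5B -> 'BBBBB'
  6B -> 'BBBBBB'
  8A -> 'AAAAAAAA'
  1A -> 'A'
  4A -> 'AAAA'
  2B -> 'BB'

Decoded = AAAAAAAAABBBBBBBBBBBAAAAAAAAAAAAABB


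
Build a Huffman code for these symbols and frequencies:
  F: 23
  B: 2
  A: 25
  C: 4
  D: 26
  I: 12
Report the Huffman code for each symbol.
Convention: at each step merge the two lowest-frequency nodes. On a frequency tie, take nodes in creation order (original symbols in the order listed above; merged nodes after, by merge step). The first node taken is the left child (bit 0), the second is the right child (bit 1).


Huffman tree construction:
Step 1: Merge B(2) + C(4) = 6
Step 2: Merge (B+C)(6) + I(12) = 18
Step 3: Merge ((B+C)+I)(18) + F(23) = 41
Step 4: Merge A(25) + D(26) = 51
Step 5: Merge (((B+C)+I)+F)(41) + (A+D)(51) = 92
Read each symbol's code off the tree from the root (left child = 0, right child = 1).

Codes:
  F: 01 (length 2)
  B: 0000 (length 4)
  A: 10 (length 2)
  C: 0001 (length 4)
  D: 11 (length 2)
  I: 001 (length 3)
Average code length: 208/92 = 2.2609 bits/symbol


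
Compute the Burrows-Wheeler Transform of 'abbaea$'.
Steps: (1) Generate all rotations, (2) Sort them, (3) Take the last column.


Rotations (sorted):
  0: $abbaea -> last char: a
  1: a$abbae -> last char: e
  2: abbaea$ -> last char: $
  3: aea$abb -> last char: b
  4: baea$ab -> last char: b
  5: bbaea$a -> last char: a
  6: ea$abba -> last char: a


BWT = ae$bbaa


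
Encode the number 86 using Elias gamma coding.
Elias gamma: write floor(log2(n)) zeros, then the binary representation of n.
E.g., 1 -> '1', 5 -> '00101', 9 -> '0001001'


num_bits = floor(log2(86)) + 1 = 7
leading_zeros = num_bits - 1 = 6
binary(86) = 1010110

Elias gamma(86) = '000000' + '1010110' = 0000001010110 (13 bits)


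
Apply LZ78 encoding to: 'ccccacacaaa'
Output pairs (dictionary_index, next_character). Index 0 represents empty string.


LZ78 encoding steps:
Dictionary: {0: ''}
Step 1: w='' (idx 0), next='c' -> output (0, 'c'), add 'c' as idx 1
Step 2: w='c' (idx 1), next='c' -> output (1, 'c'), add 'cc' as idx 2
Step 3: w='c' (idx 1), next='a' -> output (1, 'a'), add 'ca' as idx 3
Step 4: w='ca' (idx 3), next='c' -> output (3, 'c'), add 'cac' as idx 4
Step 5: w='' (idx 0), next='a' -> output (0, 'a'), add 'a' as idx 5
Step 6: w='a' (idx 5), next='a' -> output (5, 'a'), add 'aa' as idx 6


Encoded: [(0, 'c'), (1, 'c'), (1, 'a'), (3, 'c'), (0, 'a'), (5, 'a')]


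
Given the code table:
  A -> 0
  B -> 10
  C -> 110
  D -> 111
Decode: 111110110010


Decoding:
111 -> D
110 -> C
110 -> C
0 -> A
10 -> B


Result: DCCAB


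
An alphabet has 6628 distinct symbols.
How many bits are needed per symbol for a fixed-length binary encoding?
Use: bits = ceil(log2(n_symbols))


log2(6628) = 12.6944
Bracket: 2^12 = 4096 < 6628 <= 2^13 = 8192
So ceil(log2(6628)) = 13

bits = ceil(log2(6628)) = ceil(12.6944) = 13 bits


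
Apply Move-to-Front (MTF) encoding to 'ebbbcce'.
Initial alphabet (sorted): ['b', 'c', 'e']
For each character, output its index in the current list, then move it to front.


MTF encoding:
'e': index 2 in ['b', 'c', 'e'] -> ['e', 'b', 'c']
'b': index 1 in ['e', 'b', 'c'] -> ['b', 'e', 'c']
'b': index 0 in ['b', 'e', 'c'] -> ['b', 'e', 'c']
'b': index 0 in ['b', 'e', 'c'] -> ['b', 'e', 'c']
'c': index 2 in ['b', 'e', 'c'] -> ['c', 'b', 'e']
'c': index 0 in ['c', 'b', 'e'] -> ['c', 'b', 'e']
'e': index 2 in ['c', 'b', 'e'] -> ['e', 'c', 'b']


Output: [2, 1, 0, 0, 2, 0, 2]


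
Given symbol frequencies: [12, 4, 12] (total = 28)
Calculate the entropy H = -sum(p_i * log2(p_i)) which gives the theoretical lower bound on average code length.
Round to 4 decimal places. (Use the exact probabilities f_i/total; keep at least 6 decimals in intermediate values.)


Per-symbol terms -p_i * log2(p_i) with p_i = f_i/28:
  p = 12/28 = 0.428571: log2(p) = -1.222392, -p*log2(p) = 0.523882
  p = 4/28 = 0.142857: log2(p) = -2.807355, -p*log2(p) = 0.401051
  p = 12/28 = 0.428571: log2(p) = -1.222392, -p*log2(p) = 0.523882
H = 0.523882 + 0.401051 + 0.523882 = 1.448815

H = 1.4488 bits/symbol


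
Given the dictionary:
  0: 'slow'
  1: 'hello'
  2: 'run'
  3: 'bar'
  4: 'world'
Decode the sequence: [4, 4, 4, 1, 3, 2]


Look up each index in the dictionary:
  4 -> 'world'
  4 -> 'world'
  4 -> 'world'
  1 -> 'hello'
  3 -> 'bar'
  2 -> 'run'

Decoded: "world world world hello bar run"


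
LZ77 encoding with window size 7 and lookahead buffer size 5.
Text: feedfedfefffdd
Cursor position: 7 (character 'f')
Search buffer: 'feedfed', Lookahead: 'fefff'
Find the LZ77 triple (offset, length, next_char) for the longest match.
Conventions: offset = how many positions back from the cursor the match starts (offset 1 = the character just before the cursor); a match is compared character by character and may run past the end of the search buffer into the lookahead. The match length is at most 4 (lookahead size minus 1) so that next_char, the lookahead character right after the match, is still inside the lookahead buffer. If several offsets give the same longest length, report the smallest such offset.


Try each offset into the search buffer:
  offset=1 (pos 6, char 'd'): match length 0
  offset=2 (pos 5, char 'e'): match length 0
  offset=3 (pos 4, char 'f'): match length 2
  offset=4 (pos 3, char 'd'): match length 0
  offset=5 (pos 2, char 'e'): match length 0
  offset=6 (pos 1, char 'e'): match length 0
  offset=7 (pos 0, char 'f'): match length 2
Longest match has length 2, found at offsets 3, 7; take the smallest, offset 3.
next_char = character at position 7 + 2 = 9 -> 'f'

Best match: offset=3, length=2 (matching 'fe' starting at position 4)
LZ77 triple: (3, 2, 'f')


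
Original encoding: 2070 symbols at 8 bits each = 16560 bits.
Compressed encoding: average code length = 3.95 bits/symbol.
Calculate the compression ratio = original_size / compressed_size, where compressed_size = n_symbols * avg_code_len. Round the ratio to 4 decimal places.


original_size = n_symbols * orig_bits = 2070 * 8 = 16560 bits
compressed_size = n_symbols * avg_code_len = 2070 * 3.95 = 8176.5 bits
ratio = original_size / compressed_size = 16560 / 8176.5 = 2.0253

Compression ratio = 2.0253


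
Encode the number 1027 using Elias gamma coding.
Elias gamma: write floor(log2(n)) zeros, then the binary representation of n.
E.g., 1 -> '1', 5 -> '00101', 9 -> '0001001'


num_bits = floor(log2(1027)) + 1 = 11
leading_zeros = num_bits - 1 = 10
binary(1027) = 10000000011

Elias gamma(1027) = '0000000000' + '10000000011' = 000000000010000000011 (21 bits)


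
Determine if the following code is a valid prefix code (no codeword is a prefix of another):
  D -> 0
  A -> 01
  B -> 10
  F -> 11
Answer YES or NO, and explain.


Checking each pair (does one codeword prefix another?):
  D='0' vs A='01': prefix -- VIOLATION

NO -- this is NOT a valid prefix code. D (0) is a prefix of A (01).


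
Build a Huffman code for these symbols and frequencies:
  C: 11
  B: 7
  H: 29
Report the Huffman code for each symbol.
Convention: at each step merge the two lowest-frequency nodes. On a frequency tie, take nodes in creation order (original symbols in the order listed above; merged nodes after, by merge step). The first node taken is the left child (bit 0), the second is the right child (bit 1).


Huffman tree construction:
Step 1: Merge B(7) + C(11) = 18
Step 2: Merge (B+C)(18) + H(29) = 47
Read each symbol's code off the tree from the root (left child = 0, right child = 1).

Codes:
  C: 01 (length 2)
  B: 00 (length 2)
  H: 1 (length 1)
Average code length: 65/47 = 1.3830 bits/symbol


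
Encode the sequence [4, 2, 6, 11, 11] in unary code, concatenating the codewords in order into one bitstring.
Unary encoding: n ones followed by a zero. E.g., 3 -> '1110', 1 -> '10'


Encode each number as n ones followed by a terminating 0:
  4 -> 11110 (5 bits)
  2 -> 110 (3 bits)
  6 -> 1111110 (7 bits)
  11 -> 111111111110 (12 bits)
  11 -> 111111111110 (12 bits)
Total length = 5 + 3 + 7 + 12 + 12 = 39 bits.

Unary([4, 2, 6, 11, 11]) = 111101101111110111111111110111111111110 (39 bits)


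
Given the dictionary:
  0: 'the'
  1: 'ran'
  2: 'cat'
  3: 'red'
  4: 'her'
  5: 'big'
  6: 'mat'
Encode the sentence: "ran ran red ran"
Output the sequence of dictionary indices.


Look up each word in the dictionary:
  'ran' -> 1
  'ran' -> 1
  'red' -> 3
  'ran' -> 1

Encoded: [1, 1, 3, 1]


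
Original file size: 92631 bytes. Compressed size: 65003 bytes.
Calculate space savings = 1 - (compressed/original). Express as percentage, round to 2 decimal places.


ratio = compressed/original = 65003/92631 = 0.701741
savings = 1 - ratio = 1 - 0.701741 = 0.298259
as a percentage: 0.298259 * 100 = 29.83%

Space savings = 1 - 65003/92631 = 29.83%


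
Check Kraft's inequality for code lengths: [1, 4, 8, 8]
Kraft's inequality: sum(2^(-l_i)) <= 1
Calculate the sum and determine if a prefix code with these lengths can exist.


Sum = 2^(-1) + 2^(-4) + 2^(-8) + 2^(-8)
    = 0.5 + 0.0625 + 0.00390625 + 0.00390625
    = 146/256 = 0.5703125
Since 0.5703125 <= 1, Kraft's inequality IS satisfied.
A prefix code with these lengths CAN exist.

Kraft sum = 0.5703125. Satisfied.


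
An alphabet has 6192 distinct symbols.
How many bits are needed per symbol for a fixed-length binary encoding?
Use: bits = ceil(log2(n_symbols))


log2(6192) = 12.5962
Bracket: 2^12 = 4096 < 6192 <= 2^13 = 8192
So ceil(log2(6192)) = 13

bits = ceil(log2(6192)) = ceil(12.5962) = 13 bits


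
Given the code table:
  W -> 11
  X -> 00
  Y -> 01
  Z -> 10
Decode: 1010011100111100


Decoding:
10 -> Z
10 -> Z
01 -> Y
11 -> W
00 -> X
11 -> W
11 -> W
00 -> X


Result: ZZYWXWWX


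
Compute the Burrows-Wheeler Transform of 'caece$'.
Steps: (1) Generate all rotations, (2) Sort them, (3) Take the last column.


Rotations (sorted):
  0: $caece -> last char: e
  1: aece$c -> last char: c
  2: caece$ -> last char: $
  3: ce$cae -> last char: e
  4: e$caec -> last char: c
  5: ece$ca -> last char: a


BWT = ec$eca


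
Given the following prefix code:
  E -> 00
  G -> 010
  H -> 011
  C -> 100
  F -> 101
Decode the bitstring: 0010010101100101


Decoding step by step:
Bits 00 -> E
Bits 100 -> C
Bits 101 -> F
Bits 011 -> H
Bits 00 -> E
Bits 101 -> F


Decoded message: ECFHEF


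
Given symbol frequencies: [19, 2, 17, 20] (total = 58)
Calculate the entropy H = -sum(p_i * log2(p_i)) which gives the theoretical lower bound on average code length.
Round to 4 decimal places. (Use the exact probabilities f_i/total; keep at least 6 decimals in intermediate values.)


Per-symbol terms -p_i * log2(p_i) with p_i = f_i/58:
  p = 19/58 = 0.327586: log2(p) = -1.610053, -p*log2(p) = 0.527431
  p = 2/58 = 0.034483: log2(p) = -4.857981, -p*log2(p) = 0.167517
  p = 17/58 = 0.293103: log2(p) = -1.770518, -p*log2(p) = 0.518945
  p = 20/58 = 0.344828: log2(p) = -1.536053, -p*log2(p) = 0.529673
H = 0.527431 + 0.167517 + 0.518945 + 0.529673 = 1.743566

H = 1.7436 bits/symbol


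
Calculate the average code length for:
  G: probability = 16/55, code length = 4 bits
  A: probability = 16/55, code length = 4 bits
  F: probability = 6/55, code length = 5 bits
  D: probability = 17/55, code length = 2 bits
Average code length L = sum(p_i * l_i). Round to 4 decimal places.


Weighted contributions p_i * l_i:
  G: (16/55) * 4 = 64/55
  A: (16/55) * 4 = 64/55
  F: (6/55) * 5 = 30/55
  D: (17/55) * 2 = 34/55
Sum = (64 + 64 + 30 + 34)/55 = 192/55

L = 192/55 = 3.4909 bits/symbol


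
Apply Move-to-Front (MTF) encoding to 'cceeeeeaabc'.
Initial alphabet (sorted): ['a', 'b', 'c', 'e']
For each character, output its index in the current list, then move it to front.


MTF encoding:
'c': index 2 in ['a', 'b', 'c', 'e'] -> ['c', 'a', 'b', 'e']
'c': index 0 in ['c', 'a', 'b', 'e'] -> ['c', 'a', 'b', 'e']
'e': index 3 in ['c', 'a', 'b', 'e'] -> ['e', 'c', 'a', 'b']
'e': index 0 in ['e', 'c', 'a', 'b'] -> ['e', 'c', 'a', 'b']
'e': index 0 in ['e', 'c', 'a', 'b'] -> ['e', 'c', 'a', 'b']
'e': index 0 in ['e', 'c', 'a', 'b'] -> ['e', 'c', 'a', 'b']
'e': index 0 in ['e', 'c', 'a', 'b'] -> ['e', 'c', 'a', 'b']
'a': index 2 in ['e', 'c', 'a', 'b'] -> ['a', 'e', 'c', 'b']
'a': index 0 in ['a', 'e', 'c', 'b'] -> ['a', 'e', 'c', 'b']
'b': index 3 in ['a', 'e', 'c', 'b'] -> ['b', 'a', 'e', 'c']
'c': index 3 in ['b', 'a', 'e', 'c'] -> ['c', 'b', 'a', 'e']


Output: [2, 0, 3, 0, 0, 0, 0, 2, 0, 3, 3]


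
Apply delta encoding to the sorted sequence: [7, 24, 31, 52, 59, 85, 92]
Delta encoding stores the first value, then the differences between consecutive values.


First value: 7
Deltas:
  24 - 7 = 17
  31 - 24 = 7
  52 - 31 = 21
  59 - 52 = 7
  85 - 59 = 26
  92 - 85 = 7


Delta encoded: [7, 17, 7, 21, 7, 26, 7]


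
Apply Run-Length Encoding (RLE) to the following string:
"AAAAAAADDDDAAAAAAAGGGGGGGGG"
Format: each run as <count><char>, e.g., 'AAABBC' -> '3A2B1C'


Scanning runs left to right:
  i=0: run of 'A' x 7 -> '7A'
  i=7: run of 'D' x 4 -> '4D'
  i=11: run of 'A' x 7 -> '7A'
  i=18: run of 'G' x 9 -> '9G'

RLE = 7A4D7A9G


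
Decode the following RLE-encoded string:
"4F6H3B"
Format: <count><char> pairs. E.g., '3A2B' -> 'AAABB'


Expanding each <count><char> pair:
  4F -> 'FFFF'
  6H -> 'HHHHHH'
  3B -> 'BBB'

Decoded = FFFFHHHHHHBBB


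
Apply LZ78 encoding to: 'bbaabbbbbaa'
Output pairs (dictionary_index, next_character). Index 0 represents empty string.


LZ78 encoding steps:
Dictionary: {0: ''}
Step 1: w='' (idx 0), next='b' -> output (0, 'b'), add 'b' as idx 1
Step 2: w='b' (idx 1), next='a' -> output (1, 'a'), add 'ba' as idx 2
Step 3: w='' (idx 0), next='a' -> output (0, 'a'), add 'a' as idx 3
Step 4: w='b' (idx 1), next='b' -> output (1, 'b'), add 'bb' as idx 4
Step 5: w='bb' (idx 4), next='b' -> output (4, 'b'), add 'bbb' as idx 5
Step 6: w='a' (idx 3), next='a' -> output (3, 'a'), add 'aa' as idx 6


Encoded: [(0, 'b'), (1, 'a'), (0, 'a'), (1, 'b'), (4, 'b'), (3, 'a')]
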